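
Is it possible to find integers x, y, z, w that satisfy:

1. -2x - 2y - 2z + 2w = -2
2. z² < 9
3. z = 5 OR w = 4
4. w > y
Yes

Take x = 0, y = 3, z = 2, w = 4. Substituting into each constraint:
  (1) -2(0) - 2(3) - 2(2) + 2(4) = -2 ✓
  (2) z² = (2)² = 4, and 4 < 9 ✓
  (3) w = 4, target 4 ✓ (second branch holds)
  (4) 4 > 3 ✓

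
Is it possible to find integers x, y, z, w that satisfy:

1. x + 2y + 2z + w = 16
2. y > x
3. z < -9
Yes

Take x = 0, y = 1, z = -10, w = 34. Substituting into each constraint:
  (1) 0 + 2(1) + 2(-10) + 34 = 16 ✓
  (2) 1 > 0 ✓
  (3) -10 < -9 ✓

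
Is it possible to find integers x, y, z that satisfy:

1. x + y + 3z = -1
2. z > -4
Yes

Take x = 2, y = 0, z = -1. Substituting into each constraint:
  (1) 2 + 0 + 3(-1) = -1 ✓
  (2) -1 > -4 ✓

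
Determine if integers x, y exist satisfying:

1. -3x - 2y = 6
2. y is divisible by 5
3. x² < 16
Yes

Take x = -2, y = 0. Substituting into each constraint:
  (1) -3(-2) - 2(0) = 6 ✓
  (2) 0 = 5 × 0, remainder 0 ✓
  (3) x² = (-2)² = 4, and 4 < 16 ✓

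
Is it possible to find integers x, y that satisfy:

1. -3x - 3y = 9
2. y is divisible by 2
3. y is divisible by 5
Yes

Take x = -3, y = 0. Substituting into each constraint:
  (1) -3(-3) - 3(0) = 9 ✓
  (2) 0 = 2 × 0, remainder 0 ✓
  (3) 0 = 5 × 0, remainder 0 ✓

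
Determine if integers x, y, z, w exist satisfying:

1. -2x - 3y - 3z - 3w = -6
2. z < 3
Yes

Take x = 0, y = 0, z = 0, w = 2. Substituting into each constraint:
  (1) -2(0) - 3(0) - 3(0) - 3(2) = -6 ✓
  (2) 0 < 3 ✓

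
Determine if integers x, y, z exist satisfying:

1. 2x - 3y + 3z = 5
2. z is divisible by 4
Yes

Take x = 4, y = 1, z = 0. Substituting into each constraint:
  (1) 2(4) - 3(1) + 3(0) = 5 ✓
  (2) 0 = 4 × 0, remainder 0 ✓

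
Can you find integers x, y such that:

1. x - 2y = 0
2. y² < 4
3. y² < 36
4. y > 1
No

A contradictory subset is {y² < 4, y > 1}. No integer assignment can satisfy these jointly:

  - y² < 4: restricts y to |y| ≤ 1
  - y > 1: bounds one variable relative to a constant

Direct contradiction: the bounds on y require y ≥ 2 and y ≤ 1 simultaneously, which is empty.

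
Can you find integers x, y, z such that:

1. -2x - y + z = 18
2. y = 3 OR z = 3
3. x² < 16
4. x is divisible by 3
Yes

Take x = 0, y = -15, z = 3. Substituting into each constraint:
  (1) -2(0) + 15 + 3 = 18 ✓
  (2) z = 3, target 3 ✓ (second branch holds)
  (3) x² = (0)² = 0, and 0 < 16 ✓
  (4) 0 = 3 × 0, remainder 0 ✓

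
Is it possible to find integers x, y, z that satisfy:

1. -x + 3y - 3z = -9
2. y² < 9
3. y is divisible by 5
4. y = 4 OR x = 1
No

A contradictory subset is {-x + 3y - 3z = -9, y² < 9, y = 4 OR x = 1}. No integer assignment can satisfy these jointly:

  - -x + 3y - 3z = -9: is a linear equation tying the variables together
  - y² < 9: restricts y to |y| ≤ 2
  - y = 4 OR x = 1: forces a choice: either y = 4 or x = 1

Split on the disjunction (y = 4 OR x = 1):
  • If y = 4: this contradicts y² < 9, which requires |y| ≤ 2.
  • If x = 1: with x = 1, every remaining term of the linear equation is divisible by 3, so the left side is ≡ 0 (mod 3); but the right side -8 ≡ 1 (mod 3). No integers can satisfy it.
Both branches are infeasible, so the system has no integer solution.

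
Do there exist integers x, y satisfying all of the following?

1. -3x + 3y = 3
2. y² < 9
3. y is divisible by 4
Yes

Take x = -1, y = 0. Substituting into each constraint:
  (1) -3(-1) + 3(0) = 3 ✓
  (2) y² = (0)² = 0, and 0 < 9 ✓
  (3) 0 = 4 × 0, remainder 0 ✓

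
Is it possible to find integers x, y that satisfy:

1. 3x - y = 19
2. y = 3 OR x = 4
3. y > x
No

The full constraint system is jointly infeasible over the integers. Each constraint and what it forces:

  - 3x - y = 19: is a linear equation tying the variables together
  - y = 3 OR x = 4: forces a choice: either y = 3 or x = 4
  - y > x: bounds one variable relative to another variable

Split on the disjunction (y = 3 OR x = 4):
  • If y = 3: with y = 3, every remaining term of the linear equation is divisible by 3, so the left side is ≡ 0 (mod 3); but the right side 22 ≡ 1 (mod 3). No integers can satisfy it.
  • If x = 4: the equation forces y = -7, giving (x, y) = (4, -7), which violates y > x.
Both branches are infeasible, so the system has no integer solution.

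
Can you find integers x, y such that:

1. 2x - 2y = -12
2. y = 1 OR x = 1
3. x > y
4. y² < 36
No

A contradictory subset is {2x - 2y = -12, x > y}. No integer assignment can satisfy these jointly:

  - 2x - 2y = -12: is a linear equation tying the variables together
  - x > y: bounds one variable relative to another variable

From the equation, x − y = -6, i.e. x − y = -6; but x > y requires x − y ≥ 1. Contradiction.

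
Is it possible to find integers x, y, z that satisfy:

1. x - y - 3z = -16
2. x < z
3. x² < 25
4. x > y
Yes

Take x = 0, y = -2, z = 6. Substituting into each constraint:
  (1) 0 + 2 - 3(6) = -16 ✓
  (2) 0 < 6 ✓
  (3) x² = (0)² = 0, and 0 < 25 ✓
  (4) 0 > -2 ✓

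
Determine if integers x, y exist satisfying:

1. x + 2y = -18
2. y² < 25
Yes

Take x = -18, y = 0. Substituting into each constraint:
  (1) (-18) + 2(0) = -18 ✓
  (2) y² = (0)² = 0, and 0 < 25 ✓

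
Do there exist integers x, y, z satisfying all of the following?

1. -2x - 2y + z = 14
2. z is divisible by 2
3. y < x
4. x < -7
Yes

Take x = -8, y = -9, z = -20. Substituting into each constraint:
  (1) -2(-8) - 2(-9) + (-20) = 14 ✓
  (2) -20 = 2 × -10, remainder 0 ✓
  (3) -9 < -8 ✓
  (4) -8 < -7 ✓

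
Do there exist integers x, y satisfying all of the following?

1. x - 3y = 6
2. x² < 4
Yes

Take x = 0, y = -2. Substituting into each constraint:
  (1) 0 - 3(-2) = 6 ✓
  (2) x² = (0)² = 0, and 0 < 4 ✓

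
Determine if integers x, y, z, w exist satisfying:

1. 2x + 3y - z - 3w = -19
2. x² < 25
Yes

Take x = 1, y = -7, z = 0, w = 0. Substituting into each constraint:
  (1) 2(1) + 3(-7) + 0 - 3(0) = -19 ✓
  (2) x² = (1)² = 1, and 1 < 25 ✓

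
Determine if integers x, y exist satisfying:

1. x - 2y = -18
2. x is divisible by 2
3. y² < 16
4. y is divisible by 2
Yes

Take x = -18, y = 0. Substituting into each constraint:
  (1) (-18) - 2(0) = -18 ✓
  (2) -18 = 2 × -9, remainder 0 ✓
  (3) y² = (0)² = 0, and 0 < 16 ✓
  (4) 0 = 2 × 0, remainder 0 ✓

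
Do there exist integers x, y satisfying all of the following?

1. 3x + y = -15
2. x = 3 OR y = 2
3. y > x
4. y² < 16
No

A contradictory subset is {3x + y = -15, x = 3 OR y = 2, y > x}. No integer assignment can satisfy these jointly:

  - 3x + y = -15: is a linear equation tying the variables together
  - x = 3 OR y = 2: forces a choice: either x = 3 or y = 2
  - y > x: bounds one variable relative to another variable

Split on the disjunction (x = 3 OR y = 2):
  • If x = 3: the equation forces y = -24, giving (x, y) = (3, -24), which violates y > x.
  • If y = 2: with y = 2, every remaining term of the linear equation is divisible by 3, so the left side is ≡ 0 (mod 3); but the right side -17 ≡ 1 (mod 3). No integers can satisfy it.
Both branches are infeasible, so the system has no integer solution.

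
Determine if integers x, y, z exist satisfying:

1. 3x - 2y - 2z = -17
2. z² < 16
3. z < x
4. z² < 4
Yes

Take x = 1, y = 10, z = 0. Substituting into each constraint:
  (1) 3(1) - 2(10) - 2(0) = -17 ✓
  (2) z² = (0)² = 0, and 0 < 16 ✓
  (3) 0 < 1 ✓
  (4) z² = (0)² = 0, and 0 < 4 ✓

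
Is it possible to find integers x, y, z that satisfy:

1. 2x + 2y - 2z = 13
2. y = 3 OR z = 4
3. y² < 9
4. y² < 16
No

Even the single constraint (2x + 2y - 2z = 13) is infeasible over the integers.

  - 2x + 2y - 2z = 13: every term on the left is divisible by 2, so the LHS ≡ 0 (mod 2), but the RHS 13 is not — no integer solution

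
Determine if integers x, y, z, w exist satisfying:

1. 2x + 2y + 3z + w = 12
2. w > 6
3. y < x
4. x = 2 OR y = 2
Yes

Take x = 3, y = 2, z = -2, w = 8. Substituting into each constraint:
  (1) 2(3) + 2(2) + 3(-2) + 8 = 12 ✓
  (2) 8 > 6 ✓
  (3) 2 < 3 ✓
  (4) y = 2, target 2 ✓ (second branch holds)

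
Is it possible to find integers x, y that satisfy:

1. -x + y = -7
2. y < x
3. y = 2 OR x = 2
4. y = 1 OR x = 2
Yes

Take x = 2, y = -5. Substituting into each constraint:
  (1) (-2) + (-5) = -7 ✓
  (2) -5 < 2 ✓
  (3) x = 2, target 2 ✓ (second branch holds)
  (4) x = 2, target 2 ✓ (second branch holds)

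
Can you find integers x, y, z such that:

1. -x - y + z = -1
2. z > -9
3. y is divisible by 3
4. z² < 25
Yes

Take x = 1, y = 0, z = 0. Substituting into each constraint:
  (1) (-1) + 0 + 0 = -1 ✓
  (2) 0 > -9 ✓
  (3) 0 = 3 × 0, remainder 0 ✓
  (4) z² = (0)² = 0, and 0 < 25 ✓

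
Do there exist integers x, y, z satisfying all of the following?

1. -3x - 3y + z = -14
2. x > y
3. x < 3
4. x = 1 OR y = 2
Yes

Take x = 1, y = 0, z = -11. Substituting into each constraint:
  (1) -3(1) - 3(0) + (-11) = -14 ✓
  (2) 1 > 0 ✓
  (3) 1 < 3 ✓
  (4) x = 1, target 1 ✓ (first branch holds)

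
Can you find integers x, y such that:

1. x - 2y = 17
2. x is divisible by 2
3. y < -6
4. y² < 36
No

A contradictory subset is {x - 2y = 17, x is divisible by 2}. No integer assignment can satisfy these jointly:

  - x - 2y = 17: is a linear equation tying the variables together
  - x is divisible by 2: restricts x to multiples of 2

Modular obstruction: writing x = 2x', every remaining term of the linear equation is divisible by 2, so the left side is ≡ 0 (mod 2); but the right side 17 ≡ 1 (mod 2). No integers can satisfy it.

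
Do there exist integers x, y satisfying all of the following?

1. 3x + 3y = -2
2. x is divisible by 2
No

Even the single constraint (3x + 3y = -2) is infeasible over the integers.

  - 3x + 3y = -2: every term on the left is divisible by 3, so the LHS ≡ 0 (mod 3), but the RHS -2 is not — no integer solution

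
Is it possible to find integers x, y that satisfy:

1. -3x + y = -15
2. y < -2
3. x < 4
Yes

Take x = 3, y = -6. Substituting into each constraint:
  (1) -3(3) + (-6) = -15 ✓
  (2) -6 < -2 ✓
  (3) 3 < 4 ✓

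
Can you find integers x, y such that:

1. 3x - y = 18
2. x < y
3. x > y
No

A contradictory subset is {x < y, x > y}. No integer assignment can satisfy these jointly:

  - x < y: bounds one variable relative to another variable
  - x > y: bounds one variable relative to another variable

Direct contradiction: y > x and x > y cannot both hold.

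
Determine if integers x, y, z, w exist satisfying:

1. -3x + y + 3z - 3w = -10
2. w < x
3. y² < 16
Yes

Take x = 2, y = -1, z = 0, w = 1. Substituting into each constraint:
  (1) -3(2) + (-1) + 3(0) - 3(1) = -10 ✓
  (2) 1 < 2 ✓
  (3) y² = (-1)² = 1, and 1 < 16 ✓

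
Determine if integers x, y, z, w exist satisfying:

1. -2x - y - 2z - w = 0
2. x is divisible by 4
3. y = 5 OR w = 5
Yes

Take x = 0, y = -5, z = 0, w = 5. Substituting into each constraint:
  (1) -2(0) + 5 - 2(0) + (-5) = 0 ✓
  (2) 0 = 4 × 0, remainder 0 ✓
  (3) w = 5, target 5 ✓ (second branch holds)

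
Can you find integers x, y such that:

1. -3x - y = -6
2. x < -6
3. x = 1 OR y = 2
No

The full constraint system is jointly infeasible over the integers. Each constraint and what it forces:

  - -3x - y = -6: is a linear equation tying the variables together
  - x < -6: bounds one variable relative to a constant
  - x = 1 OR y = 2: forces a choice: either x = 1 or y = 2

Split on the disjunction (x = 1 OR y = 2):
  • If x = 1: this contradicts the bound x ≤ -7.
  • If y = 2: with y = 2, every remaining term of the linear equation is divisible by 3, so the left side is ≡ 0 (mod 3); but the right side -4 ≡ 2 (mod 3). No integers can satisfy it.
Both branches are infeasible, so the system has no integer solution.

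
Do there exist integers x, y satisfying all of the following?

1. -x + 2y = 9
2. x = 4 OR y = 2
Yes

Take x = -5, y = 2. Substituting into each constraint:
  (1) 5 + 2(2) = 9 ✓
  (2) y = 2, target 2 ✓ (second branch holds)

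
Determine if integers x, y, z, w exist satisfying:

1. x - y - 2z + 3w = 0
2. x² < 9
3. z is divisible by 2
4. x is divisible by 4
Yes

Take x = 0, y = 0, z = 0, w = 0. Substituting into each constraint:
  (1) 0 + 0 - 2(0) + 3(0) = 0 ✓
  (2) x² = (0)² = 0, and 0 < 9 ✓
  (3) 0 = 2 × 0, remainder 0 ✓
  (4) 0 = 4 × 0, remainder 0 ✓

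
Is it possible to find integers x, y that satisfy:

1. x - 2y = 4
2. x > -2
Yes

Take x = 4, y = 0. Substituting into each constraint:
  (1) 4 - 2(0) = 4 ✓
  (2) 4 > -2 ✓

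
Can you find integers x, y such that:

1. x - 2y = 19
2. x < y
Yes

Take x = -21, y = -20. Substituting into each constraint:
  (1) (-21) - 2(-20) = 19 ✓
  (2) -21 < -20 ✓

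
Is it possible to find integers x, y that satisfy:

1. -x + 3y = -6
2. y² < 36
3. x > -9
Yes

Take x = 0, y = -2. Substituting into each constraint:
  (1) 0 + 3(-2) = -6 ✓
  (2) y² = (-2)² = 4, and 4 < 36 ✓
  (3) 0 > -9 ✓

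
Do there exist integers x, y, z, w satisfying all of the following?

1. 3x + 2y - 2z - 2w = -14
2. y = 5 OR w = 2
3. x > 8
Yes

Take x = 10, y = 5, z = 27, w = 0. Substituting into each constraint:
  (1) 3(10) + 2(5) - 2(27) - 2(0) = -14 ✓
  (2) y = 5, target 5 ✓ (first branch holds)
  (3) 10 > 8 ✓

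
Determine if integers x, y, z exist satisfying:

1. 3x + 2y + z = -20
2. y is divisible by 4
Yes

Take x = -7, y = 0, z = 1. Substituting into each constraint:
  (1) 3(-7) + 2(0) + 1 = -20 ✓
  (2) 0 = 4 × 0, remainder 0 ✓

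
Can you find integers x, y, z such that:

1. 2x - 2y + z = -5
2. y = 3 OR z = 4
Yes

Take x = -2, y = 3, z = 5. Substituting into each constraint:
  (1) 2(-2) - 2(3) + 5 = -5 ✓
  (2) y = 3, target 3 ✓ (first branch holds)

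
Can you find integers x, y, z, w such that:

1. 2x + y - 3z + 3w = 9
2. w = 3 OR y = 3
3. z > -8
Yes

Take x = 1, y = 4, z = 2, w = 3. Substituting into each constraint:
  (1) 2(1) + 4 - 3(2) + 3(3) = 9 ✓
  (2) w = 3, target 3 ✓ (first branch holds)
  (3) 2 > -8 ✓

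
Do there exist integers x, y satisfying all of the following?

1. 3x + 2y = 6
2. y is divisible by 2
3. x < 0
Yes

Take x = -2, y = 6. Substituting into each constraint:
  (1) 3(-2) + 2(6) = 6 ✓
  (2) 6 = 2 × 3, remainder 0 ✓
  (3) -2 < 0 ✓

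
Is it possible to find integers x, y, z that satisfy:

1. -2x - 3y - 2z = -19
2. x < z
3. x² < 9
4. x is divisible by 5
Yes

Take x = 0, y = 5, z = 2. Substituting into each constraint:
  (1) -2(0) - 3(5) - 2(2) = -19 ✓
  (2) 0 < 2 ✓
  (3) x² = (0)² = 0, and 0 < 9 ✓
  (4) 0 = 5 × 0, remainder 0 ✓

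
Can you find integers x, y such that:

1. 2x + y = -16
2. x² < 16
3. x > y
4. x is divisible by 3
Yes

Take x = 0, y = -16. Substituting into each constraint:
  (1) 2(0) + (-16) = -16 ✓
  (2) x² = (0)² = 0, and 0 < 16 ✓
  (3) 0 > -16 ✓
  (4) 0 = 3 × 0, remainder 0 ✓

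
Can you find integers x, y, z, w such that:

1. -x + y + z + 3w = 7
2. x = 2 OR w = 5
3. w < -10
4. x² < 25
Yes

Take x = 2, y = 0, z = 42, w = -11. Substituting into each constraint:
  (1) (-2) + 0 + 42 + 3(-11) = 7 ✓
  (2) x = 2, target 2 ✓ (first branch holds)
  (3) -11 < -10 ✓
  (4) x² = (2)² = 4, and 4 < 25 ✓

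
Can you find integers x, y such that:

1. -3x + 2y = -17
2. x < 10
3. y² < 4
Yes

Take x = 5, y = -1. Substituting into each constraint:
  (1) -3(5) + 2(-1) = -17 ✓
  (2) 5 < 10 ✓
  (3) y² = (-1)² = 1, and 1 < 4 ✓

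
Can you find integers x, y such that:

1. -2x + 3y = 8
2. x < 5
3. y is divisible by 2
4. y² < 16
Yes

Take x = -4, y = 0. Substituting into each constraint:
  (1) -2(-4) + 3(0) = 8 ✓
  (2) -4 < 5 ✓
  (3) 0 = 2 × 0, remainder 0 ✓
  (4) y² = (0)² = 0, and 0 < 16 ✓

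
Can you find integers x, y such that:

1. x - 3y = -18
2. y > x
Yes

Take x = 0, y = 6. Substituting into each constraint:
  (1) 0 - 3(6) = -18 ✓
  (2) 6 > 0 ✓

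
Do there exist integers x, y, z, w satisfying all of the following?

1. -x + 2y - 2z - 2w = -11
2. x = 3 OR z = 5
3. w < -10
Yes

Take x = 23, y = 0, z = 5, w = -11. Substituting into each constraint:
  (1) (-23) + 2(0) - 2(5) - 2(-11) = -11 ✓
  (2) z = 5, target 5 ✓ (second branch holds)
  (3) -11 < -10 ✓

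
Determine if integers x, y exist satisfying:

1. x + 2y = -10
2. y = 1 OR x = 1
Yes

Take x = -12, y = 1. Substituting into each constraint:
  (1) (-12) + 2(1) = -10 ✓
  (2) y = 1, target 1 ✓ (first branch holds)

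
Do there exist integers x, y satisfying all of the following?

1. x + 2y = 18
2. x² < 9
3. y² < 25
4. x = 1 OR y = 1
No

A contradictory subset is {x + 2y = 18, x² < 9, x = 1 OR y = 1}. No integer assignment can satisfy these jointly:

  - x + 2y = 18: is a linear equation tying the variables together
  - x² < 9: restricts x to |x| ≤ 2
  - x = 1 OR y = 1: forces a choice: either x = 1 or y = 1

Split on the disjunction (x = 1 OR y = 1):
  • If x = 1: with x = 1, every remaining term of the linear equation is divisible by 2, so the left side is ≡ 0 (mod 2); but the right side 17 ≡ 1 (mod 2). No integers can satisfy it.
  • If y = 1: the equation forces x = 16, but x² < 9 requires |x| ≤ 2.
Both branches are infeasible, so the system has no integer solution.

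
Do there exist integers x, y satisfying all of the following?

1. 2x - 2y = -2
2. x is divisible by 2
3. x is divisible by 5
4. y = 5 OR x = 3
No

The full constraint system is jointly infeasible over the integers. Each constraint and what it forces:

  - 2x - 2y = -2: is a linear equation tying the variables together
  - x is divisible by 2: restricts x to multiples of 2
  - x is divisible by 5: restricts x to multiples of 5
  - y = 5 OR x = 3: forces a choice: either y = 5 or x = 3

Split on the disjunction (y = 5 OR x = 3):
  • If y = 5: with y = 5, writing x = 5x', every remaining term of the linear equation is divisible by 10, so the left side is ≡ 0 (mod 10); but the right side 8 ≡ 8 (mod 10). No integers can satisfy it.
  • If x = 3: this contradicts the divisibility constraint — 3 is not a multiple of 5.
Both branches are infeasible, so the system has no integer solution.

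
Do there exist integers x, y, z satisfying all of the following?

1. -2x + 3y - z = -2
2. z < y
Yes

Take x = 4, y = 2, z = 0. Substituting into each constraint:
  (1) -2(4) + 3(2) + 0 = -2 ✓
  (2) 0 < 2 ✓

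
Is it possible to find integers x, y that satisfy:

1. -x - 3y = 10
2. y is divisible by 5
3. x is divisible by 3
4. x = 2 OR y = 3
No

A contradictory subset is {-x - 3y = 10, x is divisible by 3}. No integer assignment can satisfy these jointly:

  - -x - 3y = 10: is a linear equation tying the variables together
  - x is divisible by 3: restricts x to multiples of 3

Modular obstruction: writing x = 3x', every remaining term of the linear equation is divisible by 3, so the left side is ≡ 0 (mod 3); but the right side 10 ≡ 1 (mod 3). No integers can satisfy it.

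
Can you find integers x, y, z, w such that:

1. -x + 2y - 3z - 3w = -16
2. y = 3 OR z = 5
Yes

Take x = 1, y = 3, z = 7, w = 0. Substituting into each constraint:
  (1) (-1) + 2(3) - 3(7) - 3(0) = -16 ✓
  (2) y = 3, target 3 ✓ (first branch holds)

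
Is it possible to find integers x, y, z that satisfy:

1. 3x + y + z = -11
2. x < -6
Yes

Take x = -7, y = 0, z = 10. Substituting into each constraint:
  (1) 3(-7) + 0 + 10 = -11 ✓
  (2) -7 < -6 ✓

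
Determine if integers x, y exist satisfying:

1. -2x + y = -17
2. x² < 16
Yes

Take x = 0, y = -17. Substituting into each constraint:
  (1) -2(0) + (-17) = -17 ✓
  (2) x² = (0)² = 0, and 0 < 16 ✓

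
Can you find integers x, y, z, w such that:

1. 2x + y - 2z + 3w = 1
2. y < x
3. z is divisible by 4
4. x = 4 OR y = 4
Yes

Take x = 4, y = 2, z = 0, w = -3. Substituting into each constraint:
  (1) 2(4) + 2 - 2(0) + 3(-3) = 1 ✓
  (2) 2 < 4 ✓
  (3) 0 = 4 × 0, remainder 0 ✓
  (4) x = 4, target 4 ✓ (first branch holds)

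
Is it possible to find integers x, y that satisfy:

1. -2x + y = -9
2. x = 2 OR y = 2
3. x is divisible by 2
Yes

Take x = 2, y = -5. Substituting into each constraint:
  (1) -2(2) + (-5) = -9 ✓
  (2) x = 2, target 2 ✓ (first branch holds)
  (3) 2 = 2 × 1, remainder 0 ✓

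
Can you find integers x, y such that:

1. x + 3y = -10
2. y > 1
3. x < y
Yes

Take x = -16, y = 2. Substituting into each constraint:
  (1) (-16) + 3(2) = -10 ✓
  (2) 2 > 1 ✓
  (3) -16 < 2 ✓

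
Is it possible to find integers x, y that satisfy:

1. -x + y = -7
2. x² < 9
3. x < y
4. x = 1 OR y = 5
No

A contradictory subset is {-x + y = -7, x < y}. No integer assignment can satisfy these jointly:

  - -x + y = -7: is a linear equation tying the variables together
  - x < y: bounds one variable relative to another variable

From the equation, x − y = 7, i.e. y − x = -7; but y > x requires y − x ≥ 1. Contradiction.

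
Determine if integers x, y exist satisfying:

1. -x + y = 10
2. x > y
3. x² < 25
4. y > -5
No

A contradictory subset is {-x + y = 10, x > y}. No integer assignment can satisfy these jointly:

  - -x + y = 10: is a linear equation tying the variables together
  - x > y: bounds one variable relative to another variable

From the equation, x − y = -10, i.e. x − y = -10; but x > y requires x − y ≥ 1. Contradiction.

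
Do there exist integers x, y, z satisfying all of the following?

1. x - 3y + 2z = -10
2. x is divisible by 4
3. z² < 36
Yes

Take x = 0, y = 4, z = 1. Substituting into each constraint:
  (1) 0 - 3(4) + 2(1) = -10 ✓
  (2) 0 = 4 × 0, remainder 0 ✓
  (3) z² = (1)² = 1, and 1 < 36 ✓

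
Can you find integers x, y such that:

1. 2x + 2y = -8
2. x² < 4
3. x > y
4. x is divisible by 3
Yes

Take x = 0, y = -4. Substituting into each constraint:
  (1) 2(0) + 2(-4) = -8 ✓
  (2) x² = (0)² = 0, and 0 < 4 ✓
  (3) 0 > -4 ✓
  (4) 0 = 3 × 0, remainder 0 ✓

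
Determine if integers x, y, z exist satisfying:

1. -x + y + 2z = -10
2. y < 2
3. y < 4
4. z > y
Yes

Take x = 9, y = -1, z = 0. Substituting into each constraint:
  (1) (-9) + (-1) + 2(0) = -10 ✓
  (2) -1 < 2 ✓
  (3) -1 < 4 ✓
  (4) 0 > -1 ✓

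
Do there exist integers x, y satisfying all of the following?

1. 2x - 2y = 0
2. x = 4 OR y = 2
Yes

Take x = 2, y = 2. Substituting into each constraint:
  (1) 2(2) - 2(2) = 0 ✓
  (2) y = 2, target 2 ✓ (second branch holds)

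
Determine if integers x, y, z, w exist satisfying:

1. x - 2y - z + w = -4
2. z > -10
Yes

Take x = 0, y = 2, z = 0, w = 0. Substituting into each constraint:
  (1) 0 - 2(2) + 0 + 0 = -4 ✓
  (2) 0 > -10 ✓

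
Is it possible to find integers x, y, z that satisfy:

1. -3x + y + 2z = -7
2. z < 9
Yes

Take x = 0, y = -7, z = 0. Substituting into each constraint:
  (1) -3(0) + (-7) + 2(0) = -7 ✓
  (2) 0 < 9 ✓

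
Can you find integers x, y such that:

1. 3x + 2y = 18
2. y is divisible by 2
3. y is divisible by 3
Yes

Take x = 6, y = 0. Substituting into each constraint:
  (1) 3(6) + 2(0) = 18 ✓
  (2) 0 = 2 × 0, remainder 0 ✓
  (3) 0 = 3 × 0, remainder 0 ✓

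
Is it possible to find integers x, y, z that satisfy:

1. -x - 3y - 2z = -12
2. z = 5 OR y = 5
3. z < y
Yes

Take x = -11, y = 5, z = 4. Substituting into each constraint:
  (1) 11 - 3(5) - 2(4) = -12 ✓
  (2) y = 5, target 5 ✓ (second branch holds)
  (3) 4 < 5 ✓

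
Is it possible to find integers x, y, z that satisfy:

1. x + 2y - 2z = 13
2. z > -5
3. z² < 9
Yes

Take x = 1, y = 6, z = 0. Substituting into each constraint:
  (1) 1 + 2(6) - 2(0) = 13 ✓
  (2) 0 > -5 ✓
  (3) z² = (0)² = 0, and 0 < 9 ✓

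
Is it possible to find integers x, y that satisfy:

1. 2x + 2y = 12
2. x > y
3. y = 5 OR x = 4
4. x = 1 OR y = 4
No

A contradictory subset is {2x + 2y = 12, x > y, x = 1 OR y = 4}. No integer assignment can satisfy these jointly:

  - 2x + 2y = 12: is a linear equation tying the variables together
  - x > y: bounds one variable relative to another variable
  - x = 1 OR y = 4: forces a choice: either x = 1 or y = 4

Split on the disjunction (x = 1 OR y = 4):
  • If x = 1: the equation forces y = 5, giving (x, y) = (1, 5), which violates x > y.
  • If y = 4: the equation forces x = 2, giving (y, x) = (4, 2), which violates x > y.
Both branches are infeasible, so the system has no integer solution.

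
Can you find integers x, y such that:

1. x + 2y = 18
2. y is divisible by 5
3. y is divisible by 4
Yes

Take x = 18, y = 0. Substituting into each constraint:
  (1) 18 + 2(0) = 18 ✓
  (2) 0 = 5 × 0, remainder 0 ✓
  (3) 0 = 4 × 0, remainder 0 ✓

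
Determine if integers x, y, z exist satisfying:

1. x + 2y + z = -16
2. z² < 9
Yes

Take x = -16, y = 0, z = 0. Substituting into each constraint:
  (1) (-16) + 2(0) + 0 = -16 ✓
  (2) z² = (0)² = 0, and 0 < 9 ✓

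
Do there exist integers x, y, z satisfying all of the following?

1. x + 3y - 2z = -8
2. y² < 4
Yes

Take x = -8, y = 0, z = 0. Substituting into each constraint:
  (1) (-8) + 3(0) - 2(0) = -8 ✓
  (2) y² = (0)² = 0, and 0 < 4 ✓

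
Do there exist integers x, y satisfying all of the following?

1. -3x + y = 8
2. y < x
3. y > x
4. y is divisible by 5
No

A contradictory subset is {y < x, y > x}. No integer assignment can satisfy these jointly:

  - y < x: bounds one variable relative to another variable
  - y > x: bounds one variable relative to another variable

Direct contradiction: x > y and y > x cannot both hold.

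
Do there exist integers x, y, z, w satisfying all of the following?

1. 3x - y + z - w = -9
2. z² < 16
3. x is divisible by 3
Yes

Take x = 0, y = 9, z = 0, w = 0. Substituting into each constraint:
  (1) 3(0) + (-9) + 0 + 0 = -9 ✓
  (2) z² = (0)² = 0, and 0 < 16 ✓
  (3) 0 = 3 × 0, remainder 0 ✓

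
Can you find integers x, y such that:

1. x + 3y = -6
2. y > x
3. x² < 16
Yes

Take x = -3, y = -1. Substituting into each constraint:
  (1) (-3) + 3(-1) = -6 ✓
  (2) -1 > -3 ✓
  (3) x² = (-3)² = 9, and 9 < 16 ✓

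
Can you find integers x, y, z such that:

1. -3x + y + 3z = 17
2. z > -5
Yes

Take x = -5, y = 2, z = 0. Substituting into each constraint:
  (1) -3(-5) + 2 + 3(0) = 17 ✓
  (2) 0 > -5 ✓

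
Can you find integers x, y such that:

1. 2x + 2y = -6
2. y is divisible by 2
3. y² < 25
Yes

Take x = -3, y = 0. Substituting into each constraint:
  (1) 2(-3) + 2(0) = -6 ✓
  (2) 0 = 2 × 0, remainder 0 ✓
  (3) y² = (0)² = 0, and 0 < 25 ✓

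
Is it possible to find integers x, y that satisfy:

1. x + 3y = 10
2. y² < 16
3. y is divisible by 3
Yes

Take x = 10, y = 0. Substituting into each constraint:
  (1) 10 + 3(0) = 10 ✓
  (2) y² = (0)² = 0, and 0 < 16 ✓
  (3) 0 = 3 × 0, remainder 0 ✓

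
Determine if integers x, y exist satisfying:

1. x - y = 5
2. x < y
No

The full constraint system is jointly infeasible over the integers. Each constraint and what it forces:

  - x - y = 5: is a linear equation tying the variables together
  - x < y: bounds one variable relative to another variable

From the equation, x − y = 5, i.e. y − x = -5; but y > x requires y − x ≥ 1. Contradiction.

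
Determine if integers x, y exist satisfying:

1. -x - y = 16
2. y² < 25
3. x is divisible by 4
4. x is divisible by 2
Yes

Take x = -20, y = 4. Substituting into each constraint:
  (1) 20 + (-4) = 16 ✓
  (2) y² = (4)² = 16, and 16 < 25 ✓
  (3) -20 = 4 × -5, remainder 0 ✓
  (4) -20 = 2 × -10, remainder 0 ✓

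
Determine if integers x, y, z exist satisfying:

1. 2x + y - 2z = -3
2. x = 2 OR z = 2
Yes

Take x = 0, y = 1, z = 2. Substituting into each constraint:
  (1) 2(0) + 1 - 2(2) = -3 ✓
  (2) z = 2, target 2 ✓ (second branch holds)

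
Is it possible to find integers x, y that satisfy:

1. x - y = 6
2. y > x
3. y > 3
No

A contradictory subset is {x - y = 6, y > x}. No integer assignment can satisfy these jointly:

  - x - y = 6: is a linear equation tying the variables together
  - y > x: bounds one variable relative to another variable

From the equation, x − y = 6, i.e. y − x = -6; but y > x requires y − x ≥ 1. Contradiction.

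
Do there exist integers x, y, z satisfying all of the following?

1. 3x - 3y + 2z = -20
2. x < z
Yes

Take x = 1, y = 9, z = 2. Substituting into each constraint:
  (1) 3(1) - 3(9) + 2(2) = -20 ✓
  (2) 1 < 2 ✓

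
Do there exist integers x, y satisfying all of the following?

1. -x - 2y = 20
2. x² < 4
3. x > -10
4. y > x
No

A contradictory subset is {-x - 2y = 20, x² < 4, y > x}. No integer assignment can satisfy these jointly:

  - -x - 2y = 20: is a linear equation tying the variables together
  - x² < 4: restricts x to |x| ≤ 1
  - y > x: bounds one variable relative to another variable

Propagating the comparison: y > x and x ≥ -1 give y ≥ 0. Range argument: with x ∈ [-1, 1], y ∈ [0, ∞], the left side of the equation is at most 1, but the right side is 20 > 1. No integer solution exists.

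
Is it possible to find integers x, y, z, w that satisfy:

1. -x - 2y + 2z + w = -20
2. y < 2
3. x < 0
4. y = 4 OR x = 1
No

A contradictory subset is {y < 2, x < 0, y = 4 OR x = 1}. No integer assignment can satisfy these jointly:

  - y < 2: bounds one variable relative to a constant
  - x < 0: bounds one variable relative to a constant
  - y = 4 OR x = 1: forces a choice: either y = 4 or x = 1

Split on the disjunction (y = 4 OR x = 1):
  • If y = 4: this contradicts the bound y ≤ 1.
  • If x = 1: this contradicts the bound x ≤ -1.
Both branches are infeasible, so the system has no integer solution.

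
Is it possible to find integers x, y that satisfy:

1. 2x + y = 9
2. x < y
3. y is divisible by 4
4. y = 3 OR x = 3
No

A contradictory subset is {2x + y = 9, x < y, y = 3 OR x = 3}. No integer assignment can satisfy these jointly:

  - 2x + y = 9: is a linear equation tying the variables together
  - x < y: bounds one variable relative to another variable
  - y = 3 OR x = 3: forces a choice: either y = 3 or x = 3

Split on the disjunction (y = 3 OR x = 3):
  • If y = 3: the equation forces x = 3, giving (y, x) = (3, 3), which violates y > x.
  • If x = 3: the equation forces y = 3, giving (x, y) = (3, 3), which violates y > x.
Both branches are infeasible, so the system has no integer solution.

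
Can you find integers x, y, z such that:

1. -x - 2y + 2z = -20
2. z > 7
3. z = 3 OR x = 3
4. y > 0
No

A contradictory subset is {-x - 2y + 2z = -20, z > 7, z = 3 OR x = 3}. No integer assignment can satisfy these jointly:

  - -x - 2y + 2z = -20: is a linear equation tying the variables together
  - z > 7: bounds one variable relative to a constant
  - z = 3 OR x = 3: forces a choice: either z = 3 or x = 3

Split on the disjunction (z = 3 OR x = 3):
  • If z = 3: this contradicts the bound z ≥ 8.
  • If x = 3: with x = 3, every remaining term of the linear equation is divisible by 2, so the left side is ≡ 0 (mod 2); but the right side -17 ≡ 1 (mod 2). No integers can satisfy it.
Both branches are infeasible, so the system has no integer solution.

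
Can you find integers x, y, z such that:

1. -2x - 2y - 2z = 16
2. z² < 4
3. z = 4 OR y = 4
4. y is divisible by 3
No

A contradictory subset is {z² < 4, z = 4 OR y = 4, y is divisible by 3}. No integer assignment can satisfy these jointly:

  - z² < 4: restricts z to |z| ≤ 1
  - z = 4 OR y = 4: forces a choice: either z = 4 or y = 4
  - y is divisible by 3: restricts y to multiples of 3

Split on the disjunction (z = 4 OR y = 4):
  • If z = 4: this contradicts z² < 4, which requires |z| ≤ 1.
  • If y = 4: this contradicts the divisibility constraint — 4 is not a multiple of 3.
Both branches are infeasible, so the system has no integer solution.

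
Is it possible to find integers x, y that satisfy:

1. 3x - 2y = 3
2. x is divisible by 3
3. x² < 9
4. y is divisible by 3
No

The full constraint system is jointly infeasible over the integers. Each constraint and what it forces:

  - 3x - 2y = 3: is a linear equation tying the variables together
  - x is divisible by 3: restricts x to multiples of 3
  - x² < 9: restricts x to |x| ≤ 2
  - y is divisible by 3: restricts y to multiples of 3

The bounds confine x to {0} with 3 | x. For each value, substitute into the equation:
  • x = 0: the equation gives -2y = 3, so y would not be an integer.
Every case fails, so no integer solution exists.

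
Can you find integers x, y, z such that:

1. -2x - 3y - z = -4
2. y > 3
Yes

Take x = 0, y = 4, z = -8. Substituting into each constraint:
  (1) -2(0) - 3(4) + 8 = -4 ✓
  (2) 4 > 3 ✓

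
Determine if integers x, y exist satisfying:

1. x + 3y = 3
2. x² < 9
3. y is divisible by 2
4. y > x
No

The full constraint system is jointly infeasible over the integers. Each constraint and what it forces:

  - x + 3y = 3: is a linear equation tying the variables together
  - x² < 9: restricts x to |x| ≤ 2
  - y is divisible by 2: restricts y to multiples of 2
  - y > x: bounds one variable relative to another variable

The bounds confine x to {-2, -1, 0, 1, 2}. For each value, substitute into the equation:
  • x = -2: the equation gives 3y = 5, so y would not be an integer.
  • x = -1: the equation gives 3y = 4, so y would not be an integer.
  • x = 0: the equation forces y = 1, but 2 does not divide 1.
  • x = 1: the equation gives 3y = 2, so y would not be an integer.
  • x = 2: the equation gives 3y = 1, so y would not be an integer.
Every case fails, so no integer solution exists.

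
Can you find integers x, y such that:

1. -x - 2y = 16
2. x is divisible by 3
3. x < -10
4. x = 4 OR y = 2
No

The full constraint system is jointly infeasible over the integers. Each constraint and what it forces:

  - -x - 2y = 16: is a linear equation tying the variables together
  - x is divisible by 3: restricts x to multiples of 3
  - x < -10: bounds one variable relative to a constant
  - x = 4 OR y = 2: forces a choice: either x = 4 or y = 2

Split on the disjunction (x = 4 OR y = 2):
  • If x = 4: this contradicts the divisibility constraint — 4 is not a multiple of 3.
  • If y = 2: with y = 2, writing x = 3x', every remaining term of the linear equation is divisible by 3, so the left side is ≡ 0 (mod 3); but the right side 20 ≡ 2 (mod 3). No integers can satisfy it.
Both branches are infeasible, so the system has no integer solution.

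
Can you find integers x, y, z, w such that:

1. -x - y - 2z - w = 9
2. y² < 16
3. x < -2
Yes

Take x = -3, y = 0, z = -3, w = 0. Substituting into each constraint:
  (1) 3 + 0 - 2(-3) + 0 = 9 ✓
  (2) y² = (0)² = 0, and 0 < 16 ✓
  (3) -3 < -2 ✓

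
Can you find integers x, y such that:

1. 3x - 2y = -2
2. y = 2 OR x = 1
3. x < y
No

A contradictory subset is {3x - 2y = -2, y = 2 OR x = 1}. No integer assignment can satisfy these jointly:

  - 3x - 2y = -2: is a linear equation tying the variables together
  - y = 2 OR x = 1: forces a choice: either y = 2 or x = 1

Split on the disjunction (y = 2 OR x = 1):
  • If y = 2: with y = 2, every remaining term of the linear equation is divisible by 3, so the left side is ≡ 0 (mod 3); but the right side 2 ≡ 2 (mod 3). No integers can satisfy it.
  • If x = 1: with x = 1, every remaining term of the linear equation is divisible by 2, so the left side is ≡ 0 (mod 2); but the right side -5 ≡ 1 (mod 2). No integers can satisfy it.
Both branches are infeasible, so the system has no integer solution.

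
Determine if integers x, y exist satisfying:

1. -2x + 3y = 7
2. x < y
Yes

Take x = 4, y = 5. Substituting into each constraint:
  (1) -2(4) + 3(5) = 7 ✓
  (2) 4 < 5 ✓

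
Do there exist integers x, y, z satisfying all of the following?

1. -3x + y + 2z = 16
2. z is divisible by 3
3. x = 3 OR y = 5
Yes

Take x = 3, y = 25, z = 0. Substituting into each constraint:
  (1) -3(3) + 25 + 2(0) = 16 ✓
  (2) 0 = 3 × 0, remainder 0 ✓
  (3) x = 3, target 3 ✓ (first branch holds)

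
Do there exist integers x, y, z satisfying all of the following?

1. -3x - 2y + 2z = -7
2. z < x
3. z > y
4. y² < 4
Yes

Take x = 3, y = 1, z = 2. Substituting into each constraint:
  (1) -3(3) - 2(1) + 2(2) = -7 ✓
  (2) 2 < 3 ✓
  (3) 2 > 1 ✓
  (4) y² = (1)² = 1, and 1 < 4 ✓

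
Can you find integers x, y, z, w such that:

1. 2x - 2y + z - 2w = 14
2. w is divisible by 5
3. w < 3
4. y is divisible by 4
Yes

Take x = 0, y = 0, z = 14, w = 0. Substituting into each constraint:
  (1) 2(0) - 2(0) + 14 - 2(0) = 14 ✓
  (2) 0 = 5 × 0, remainder 0 ✓
  (3) 0 < 3 ✓
  (4) 0 = 4 × 0, remainder 0 ✓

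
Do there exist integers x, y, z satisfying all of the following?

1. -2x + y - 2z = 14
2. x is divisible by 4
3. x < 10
Yes

Take x = 0, y = 0, z = -7. Substituting into each constraint:
  (1) -2(0) + 0 - 2(-7) = 14 ✓
  (2) 0 = 4 × 0, remainder 0 ✓
  (3) 0 < 10 ✓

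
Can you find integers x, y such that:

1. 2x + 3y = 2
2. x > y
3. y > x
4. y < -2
No

A contradictory subset is {x > y, y > x}. No integer assignment can satisfy these jointly:

  - x > y: bounds one variable relative to another variable
  - y > x: bounds one variable relative to another variable

Direct contradiction: x > y and y > x cannot both hold.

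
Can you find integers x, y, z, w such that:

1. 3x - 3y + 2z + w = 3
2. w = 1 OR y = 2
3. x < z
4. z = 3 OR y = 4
Yes

Take x = 2, y = 2, z = 3, w = -3. Substituting into each constraint:
  (1) 3(2) - 3(2) + 2(3) + (-3) = 3 ✓
  (2) y = 2, target 2 ✓ (second branch holds)
  (3) 2 < 3 ✓
  (4) z = 3, target 3 ✓ (first branch holds)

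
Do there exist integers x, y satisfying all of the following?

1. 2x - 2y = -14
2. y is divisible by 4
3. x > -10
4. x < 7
Yes

Take x = -7, y = 0. Substituting into each constraint:
  (1) 2(-7) - 2(0) = -14 ✓
  (2) 0 = 4 × 0, remainder 0 ✓
  (3) -7 > -10 ✓
  (4) -7 < 7 ✓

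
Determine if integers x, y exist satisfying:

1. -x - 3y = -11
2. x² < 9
Yes

Take x = 2, y = 3. Substituting into each constraint:
  (1) (-2) - 3(3) = -11 ✓
  (2) x² = (2)² = 4, and 4 < 9 ✓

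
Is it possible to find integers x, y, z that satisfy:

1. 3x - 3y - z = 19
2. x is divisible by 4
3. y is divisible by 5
Yes

Take x = 0, y = 0, z = -19. Substituting into each constraint:
  (1) 3(0) - 3(0) + 19 = 19 ✓
  (2) 0 = 4 × 0, remainder 0 ✓
  (3) 0 = 5 × 0, remainder 0 ✓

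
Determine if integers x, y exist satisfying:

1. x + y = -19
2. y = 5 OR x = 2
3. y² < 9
No

The full constraint system is jointly infeasible over the integers. Each constraint and what it forces:

  - x + y = -19: is a linear equation tying the variables together
  - y = 5 OR x = 2: forces a choice: either y = 5 or x = 2
  - y² < 9: restricts y to |y| ≤ 2

Split on the disjunction (y = 5 OR x = 2):
  • If y = 5: this contradicts y² < 9, which requires |y| ≤ 2.
  • If x = 2: the equation forces y = -21, but y² < 9 requires |y| ≤ 2.
Both branches are infeasible, so the system has no integer solution.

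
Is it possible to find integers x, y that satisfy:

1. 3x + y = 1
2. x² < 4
Yes

Take x = 0, y = 1. Substituting into each constraint:
  (1) 3(0) + 1 = 1 ✓
  (2) x² = (0)² = 0, and 0 < 4 ✓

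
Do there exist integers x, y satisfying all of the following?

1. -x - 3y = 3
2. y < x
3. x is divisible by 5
Yes

Take x = 0, y = -1. Substituting into each constraint:
  (1) 0 - 3(-1) = 3 ✓
  (2) -1 < 0 ✓
  (3) 0 = 5 × 0, remainder 0 ✓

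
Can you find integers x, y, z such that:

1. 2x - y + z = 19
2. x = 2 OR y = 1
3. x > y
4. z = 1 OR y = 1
Yes

Take x = 10, y = 1, z = 0. Substituting into each constraint:
  (1) 2(10) + (-1) + 0 = 19 ✓
  (2) y = 1, target 1 ✓ (second branch holds)
  (3) 10 > 1 ✓
  (4) y = 1, target 1 ✓ (second branch holds)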